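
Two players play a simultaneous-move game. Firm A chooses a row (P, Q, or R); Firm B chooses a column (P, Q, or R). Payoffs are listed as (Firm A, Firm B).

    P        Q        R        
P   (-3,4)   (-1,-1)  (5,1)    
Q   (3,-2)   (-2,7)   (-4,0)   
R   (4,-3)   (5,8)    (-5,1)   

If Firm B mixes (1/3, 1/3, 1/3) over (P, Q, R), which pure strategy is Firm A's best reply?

R

Compute Firm A's expected payoff from each pure strategy against the given mix.
P: (1/3)·(-3) + (1/3)·(-1) + (1/3)·5 = 1/3
Q: (1/3)·3 + (1/3)·(-2) + (1/3)·(-4) = -1
R: (1/3)·4 + (1/3)·5 + (1/3)·(-5) = 4/3
Highest expected payoff is 4/3, from R.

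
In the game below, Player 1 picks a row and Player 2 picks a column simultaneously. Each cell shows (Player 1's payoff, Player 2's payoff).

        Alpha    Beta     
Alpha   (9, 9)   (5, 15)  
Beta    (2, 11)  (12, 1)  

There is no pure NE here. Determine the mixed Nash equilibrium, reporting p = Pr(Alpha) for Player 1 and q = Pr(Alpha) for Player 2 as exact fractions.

p = 5/8, q = 1/2

Each player's mixing probability is pinned down by making the *other* player indifferent.
Player 2 indifferent between Alpha and Beta: p·9 + (1−p)·11 = p·15 + (1−p)·1 ⟹ 11 + (-2)p = 1 + 14p ⟹ p = 5/8.
Player 1 indifferent between Alpha and Beta: q·9 + (1−q)·5 = q·2 + (1−q)·12 ⟹ 5 + 4q = 12 + (-10)q ⟹ q = 1/2.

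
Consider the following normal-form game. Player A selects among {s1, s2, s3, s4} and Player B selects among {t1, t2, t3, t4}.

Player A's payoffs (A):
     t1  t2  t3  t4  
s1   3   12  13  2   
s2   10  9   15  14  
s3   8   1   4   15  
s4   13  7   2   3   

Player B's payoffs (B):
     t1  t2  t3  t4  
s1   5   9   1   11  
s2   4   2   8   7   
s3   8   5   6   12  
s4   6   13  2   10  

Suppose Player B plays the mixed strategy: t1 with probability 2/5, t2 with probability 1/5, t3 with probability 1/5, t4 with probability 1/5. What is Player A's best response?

s2

Compute Player A's expected payoff from each pure strategy against the given mix.
s1: (2/5)·3 + (1/5)·12 + (1/5)·13 + (1/5)·2 = 33/5
s2: (2/5)·10 + (1/5)·9 + (1/5)·15 + (1/5)·14 = 58/5
s3: (2/5)·8 + (1/5)·1 + (1/5)·4 + (1/5)·15 = 36/5
s4: (2/5)·13 + (1/5)·7 + (1/5)·2 + (1/5)·3 = 38/5
Highest expected payoff is 58/5, from s2.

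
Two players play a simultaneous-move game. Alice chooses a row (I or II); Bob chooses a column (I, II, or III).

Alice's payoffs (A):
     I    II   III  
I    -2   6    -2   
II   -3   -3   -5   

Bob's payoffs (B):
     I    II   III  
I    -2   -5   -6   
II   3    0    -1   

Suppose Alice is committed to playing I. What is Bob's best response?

With Alice fixed at I, Bob's payoffs are: I → -2, II → -5, III → -6.
The maximum is -2, achieved by I.

I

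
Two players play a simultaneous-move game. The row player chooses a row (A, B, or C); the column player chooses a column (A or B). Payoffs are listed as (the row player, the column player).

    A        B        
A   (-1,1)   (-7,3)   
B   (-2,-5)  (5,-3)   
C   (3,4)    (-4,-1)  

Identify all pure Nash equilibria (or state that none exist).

Find each player's best response to every opponent strategy; NE are the intersections.
The row player's best responses — vs A: C (payoff 3); vs B: B (payoff 5).
The column player's best responses — vs A: B (payoff 3); vs B: B (payoff -3); vs C: A (payoff 4).
Mutual best responses occur at (B, B) and (C, A); at each, neither player gains by switching.

(B, B) and (C, A)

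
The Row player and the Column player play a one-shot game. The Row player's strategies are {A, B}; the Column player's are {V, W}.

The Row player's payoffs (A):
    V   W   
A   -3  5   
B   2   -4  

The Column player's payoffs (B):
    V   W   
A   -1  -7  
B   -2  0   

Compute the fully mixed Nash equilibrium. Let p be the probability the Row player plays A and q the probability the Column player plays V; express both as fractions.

In a mixed NE each player is indifferent between their pure strategies, so the opponent's mix sets the indifference.
The Column player indifferent between V and W: p·(-1) + (1−p)·(-2) = p·(-7) + (1−p)·0 ⟹ (-2) + 1p = 0 + (-7)p ⟹ p = 1/4.
The Row player indifferent between A and B: q·(-3) + (1−q)·5 = q·2 + (1−q)·(-4) ⟹ 5 + (-8)q = (-4) + 6q ⟹ q = 9/14.

p = 1/4, q = 9/14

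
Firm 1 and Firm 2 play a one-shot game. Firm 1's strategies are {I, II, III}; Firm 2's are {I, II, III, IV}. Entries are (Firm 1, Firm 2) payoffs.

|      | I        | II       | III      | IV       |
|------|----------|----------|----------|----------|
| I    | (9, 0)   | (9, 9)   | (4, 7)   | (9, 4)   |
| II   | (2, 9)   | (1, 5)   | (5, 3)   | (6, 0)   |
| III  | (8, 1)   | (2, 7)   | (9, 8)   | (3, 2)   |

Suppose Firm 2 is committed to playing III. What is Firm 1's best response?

With Firm 2 fixed at III, Firm 1's payoffs are: I → 4, II → 5, III → 9.
The maximum is 9, achieved by III.

III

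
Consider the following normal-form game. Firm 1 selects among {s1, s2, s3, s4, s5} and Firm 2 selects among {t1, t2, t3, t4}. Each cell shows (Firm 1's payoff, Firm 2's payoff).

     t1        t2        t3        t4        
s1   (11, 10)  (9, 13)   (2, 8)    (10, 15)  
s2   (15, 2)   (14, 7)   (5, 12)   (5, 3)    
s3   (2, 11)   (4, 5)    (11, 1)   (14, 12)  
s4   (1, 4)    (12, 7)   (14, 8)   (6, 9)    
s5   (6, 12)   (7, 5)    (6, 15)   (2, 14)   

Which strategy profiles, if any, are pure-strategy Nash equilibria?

Check mutual best responses: a cell is a NE iff neither player can gain by unilaterally deviating.
Firm 1's best responses — vs t1: s2 (payoff 15); vs t2: s2 (payoff 14); vs t3: s4 (payoff 14); vs t4: s3 (payoff 14).
Firm 2's best responses — vs s1: t4 (payoff 15); vs s2: t3 (payoff 12); vs s3: t4 (payoff 12); vs s4: t4 (payoff 9); vs s5: t3 (payoff 15).
The only mutual best response is (s3, t4); neither player gains by switching there.

(s3, t4)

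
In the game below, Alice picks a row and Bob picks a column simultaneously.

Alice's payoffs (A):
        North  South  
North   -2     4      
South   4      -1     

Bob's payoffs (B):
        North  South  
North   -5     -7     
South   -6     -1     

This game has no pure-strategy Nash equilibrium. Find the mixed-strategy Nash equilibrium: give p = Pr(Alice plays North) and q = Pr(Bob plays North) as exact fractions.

Each player's mixing probability is pinned down by making the *other* player indifferent.
Bob indifferent between North and South: p·(-5) + (1−p)·(-6) = p·(-7) + (1−p)·(-1) ⟹ (-6) + 1p = (-1) + (-6)p ⟹ p = 5/7.
Alice indifferent between North and South: q·(-2) + (1−q)·4 = q·4 + (1−q)·(-1) ⟹ 4 + (-6)q = (-1) + 5q ⟹ q = 5/11.

p = 5/7, q = 5/11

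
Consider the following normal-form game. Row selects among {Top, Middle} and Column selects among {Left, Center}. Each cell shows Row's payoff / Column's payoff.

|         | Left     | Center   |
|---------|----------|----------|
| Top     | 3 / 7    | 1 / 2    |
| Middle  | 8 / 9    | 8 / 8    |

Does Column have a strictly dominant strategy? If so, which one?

Left

A strategy is strictly dominant if it gives Column a strictly higher payoff than every other strategy, against every choice by the opponent.
Left strictly dominates: vs Top: 7 > 2; vs Middle: 9 > 8.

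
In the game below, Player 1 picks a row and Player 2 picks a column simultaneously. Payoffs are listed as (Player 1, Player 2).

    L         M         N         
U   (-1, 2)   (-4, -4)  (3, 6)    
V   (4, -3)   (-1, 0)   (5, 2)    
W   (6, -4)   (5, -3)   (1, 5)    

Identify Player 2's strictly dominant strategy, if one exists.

Check whether one of Player 2's strategies beats all alternatives regardless of what the opponent does.
N strictly dominates: vs U: 6 > each of {2, -4}; vs V: 2 > each of {-3, 0}; vs W: 5 > each of {-4, -3}.

N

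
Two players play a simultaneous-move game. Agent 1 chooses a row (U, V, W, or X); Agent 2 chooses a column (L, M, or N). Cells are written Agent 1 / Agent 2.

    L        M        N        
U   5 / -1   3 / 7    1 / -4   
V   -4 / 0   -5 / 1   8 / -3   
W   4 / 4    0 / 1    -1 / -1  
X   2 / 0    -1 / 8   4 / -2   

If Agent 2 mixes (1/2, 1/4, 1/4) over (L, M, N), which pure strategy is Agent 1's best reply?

U

Compute Agent 1's expected payoff from each pure strategy against the given mix.
U: (1/2)·5 + (1/4)·3 + (1/4)·1 = 7/2
V: (1/2)·(-4) + (1/4)·(-5) + (1/4)·8 = -5/4
W: (1/2)·4 + (1/4)·0 + (1/4)·(-1) = 7/4
X: (1/2)·2 + (1/4)·(-1) + (1/4)·4 = 7/4
Highest expected payoff is 7/2, from U.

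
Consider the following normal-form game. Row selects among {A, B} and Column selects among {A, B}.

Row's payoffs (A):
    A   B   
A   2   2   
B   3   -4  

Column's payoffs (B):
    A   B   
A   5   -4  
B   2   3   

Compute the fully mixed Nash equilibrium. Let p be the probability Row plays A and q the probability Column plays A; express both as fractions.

p = 1/10, q = 6/7

In a mixed NE each player is indifferent between their pure strategies, so the opponent's mix sets the indifference.
Column indifferent between A and B: p·5 + (1−p)·2 = p·(-4) + (1−p)·3 ⟹ 2 + 3p = 3 + (-7)p ⟹ p = 1/10.
Row indifferent between A and B: q·2 + (1−q)·2 = q·3 + (1−q)·(-4) ⟹ 2 + 0q = (-4) + 7q ⟹ q = 6/7.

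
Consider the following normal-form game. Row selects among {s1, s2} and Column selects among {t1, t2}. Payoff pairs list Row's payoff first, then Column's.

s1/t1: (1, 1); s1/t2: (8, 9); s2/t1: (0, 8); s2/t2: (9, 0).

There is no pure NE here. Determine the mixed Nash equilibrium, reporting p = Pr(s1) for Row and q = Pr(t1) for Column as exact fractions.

p = 1/2, q = 1/2

Each player's mixing probability is pinned down by making the *other* player indifferent.
Column indifferent between t1 and t2: p·1 + (1−p)·8 = p·9 + (1−p)·0 ⟹ 8 + (-7)p = 0 + 9p ⟹ p = 1/2.
Row indifferent between s1 and s2: q·1 + (1−q)·8 = q·0 + (1−q)·9 ⟹ 8 + (-7)q = 9 + (-9)q ⟹ q = 1/2.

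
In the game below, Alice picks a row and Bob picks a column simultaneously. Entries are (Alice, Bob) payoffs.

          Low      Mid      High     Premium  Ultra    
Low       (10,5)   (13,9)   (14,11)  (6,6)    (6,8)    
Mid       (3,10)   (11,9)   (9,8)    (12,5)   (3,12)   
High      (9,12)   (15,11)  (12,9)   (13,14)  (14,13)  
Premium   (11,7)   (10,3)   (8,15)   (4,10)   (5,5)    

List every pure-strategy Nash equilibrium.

Check mutual best responses: a cell is a NE iff neither player can gain by unilaterally deviating.
Alice's best responses — vs Low: Premium (payoff 11); vs Mid: High (payoff 15); vs High: Low (payoff 14); vs Premium: High (payoff 13); vs Ultra: High (payoff 14).
Bob's best responses — vs Low: High (payoff 11); vs Mid: Ultra (payoff 12); vs High: Premium (payoff 14); vs Premium: High (payoff 15).
Mutual best responses occur at (Low, High) and (High, Premium); at each, neither player gains by switching.

(Low, High) and (High, Premium)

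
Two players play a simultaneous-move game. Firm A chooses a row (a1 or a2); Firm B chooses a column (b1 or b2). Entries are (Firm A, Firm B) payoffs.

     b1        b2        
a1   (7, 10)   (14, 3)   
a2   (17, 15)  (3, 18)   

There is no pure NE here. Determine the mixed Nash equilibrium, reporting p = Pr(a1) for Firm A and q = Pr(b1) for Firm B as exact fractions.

In a mixed NE each player is indifferent between their pure strategies, so the opponent's mix sets the indifference.
Firm B indifferent between b1 and b2: p·10 + (1−p)·15 = p·3 + (1−p)·18 ⟹ 15 + (-5)p = 18 + (-15)p ⟹ p = 3/10.
Firm A indifferent between a1 and a2: q·7 + (1−q)·14 = q·17 + (1−q)·3 ⟹ 14 + (-7)q = 3 + 14q ⟹ q = 11/21.

p = 3/10, q = 11/21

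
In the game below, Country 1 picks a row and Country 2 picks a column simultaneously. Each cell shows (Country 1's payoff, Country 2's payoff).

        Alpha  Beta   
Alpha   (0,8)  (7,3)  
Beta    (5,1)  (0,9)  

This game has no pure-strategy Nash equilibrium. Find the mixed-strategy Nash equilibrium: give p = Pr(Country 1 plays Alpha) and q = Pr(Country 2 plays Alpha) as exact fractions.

p = 8/13, q = 7/12

Each player's mixing probability is pinned down by making the *other* player indifferent.
Country 2 indifferent between Alpha and Beta: p·8 + (1−p)·1 = p·3 + (1−p)·9 ⟹ 1 + 7p = 9 + (-6)p ⟹ p = 8/13.
Country 1 indifferent between Alpha and Beta: q·0 + (1−q)·7 = q·5 + (1−q)·0 ⟹ 7 + (-7)q = 0 + 5q ⟹ q = 7/12.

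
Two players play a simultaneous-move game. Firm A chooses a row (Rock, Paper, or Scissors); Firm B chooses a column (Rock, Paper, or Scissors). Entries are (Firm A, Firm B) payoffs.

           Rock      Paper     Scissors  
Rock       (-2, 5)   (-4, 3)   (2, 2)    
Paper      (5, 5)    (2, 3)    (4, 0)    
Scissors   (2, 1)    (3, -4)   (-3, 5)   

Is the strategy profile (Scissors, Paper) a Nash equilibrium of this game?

Holding Firm B at Paper: Firm A gets 3 from Scissors, versus -4 from Rock, 2 from Paper. No profitable deviation for Firm A.
Holding Firm A at Scissors: Firm B gets -4 from Paper but could get 5 by switching to Scissors. Firm B has a profitable deviation.

No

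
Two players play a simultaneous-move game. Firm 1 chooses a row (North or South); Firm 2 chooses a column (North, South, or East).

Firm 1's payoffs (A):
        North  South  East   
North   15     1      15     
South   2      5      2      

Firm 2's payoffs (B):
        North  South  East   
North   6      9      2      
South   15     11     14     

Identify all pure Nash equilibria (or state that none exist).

No pure-strategy Nash equilibrium

A profile is a Nash equilibrium when each player is best-responding to the other.
Firm 1's best responses — vs North: North (payoff 15); vs South: South (payoff 5); vs East: North (payoff 15).
Firm 2's best responses — vs North: South (payoff 9); vs South: North (payoff 15).
No cell has both players best-responding. For instance, Firm 1's best reply to East is North, but against North Firm 2 prefers South over East.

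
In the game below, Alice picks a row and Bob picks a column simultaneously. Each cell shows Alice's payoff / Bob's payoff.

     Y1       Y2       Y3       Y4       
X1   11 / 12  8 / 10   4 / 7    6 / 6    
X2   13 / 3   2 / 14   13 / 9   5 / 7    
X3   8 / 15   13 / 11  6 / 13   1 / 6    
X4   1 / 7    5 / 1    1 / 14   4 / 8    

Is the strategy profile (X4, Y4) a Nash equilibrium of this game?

No

Holding Bob at Y4: Alice gets 4 from X4 but could get 6 by switching to X1. Alice has a profitable deviation.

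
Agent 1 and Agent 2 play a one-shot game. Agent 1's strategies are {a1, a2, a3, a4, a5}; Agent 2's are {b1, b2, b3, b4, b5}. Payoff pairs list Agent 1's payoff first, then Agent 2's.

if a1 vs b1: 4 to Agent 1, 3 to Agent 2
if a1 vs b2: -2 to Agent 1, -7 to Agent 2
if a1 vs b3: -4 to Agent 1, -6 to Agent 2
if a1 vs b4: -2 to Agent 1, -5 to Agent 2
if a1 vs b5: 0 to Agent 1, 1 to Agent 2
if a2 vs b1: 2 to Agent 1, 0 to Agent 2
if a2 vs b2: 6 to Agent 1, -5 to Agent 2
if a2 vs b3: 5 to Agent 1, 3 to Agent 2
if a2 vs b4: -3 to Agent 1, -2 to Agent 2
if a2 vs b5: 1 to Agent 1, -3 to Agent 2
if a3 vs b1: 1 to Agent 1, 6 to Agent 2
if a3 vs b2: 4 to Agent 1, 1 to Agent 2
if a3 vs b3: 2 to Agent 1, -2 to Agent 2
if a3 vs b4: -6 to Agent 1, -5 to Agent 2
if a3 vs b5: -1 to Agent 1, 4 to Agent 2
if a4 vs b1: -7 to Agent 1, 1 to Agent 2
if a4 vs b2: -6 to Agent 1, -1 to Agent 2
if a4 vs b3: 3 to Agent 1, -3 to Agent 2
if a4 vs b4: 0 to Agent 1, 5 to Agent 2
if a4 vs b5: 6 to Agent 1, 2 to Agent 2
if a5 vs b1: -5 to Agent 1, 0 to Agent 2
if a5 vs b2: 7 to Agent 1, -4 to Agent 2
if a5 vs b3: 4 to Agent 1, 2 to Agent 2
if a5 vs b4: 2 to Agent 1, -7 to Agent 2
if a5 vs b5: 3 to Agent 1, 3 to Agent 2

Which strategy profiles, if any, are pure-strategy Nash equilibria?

Check mutual best responses: a cell is a NE iff neither player can gain by unilaterally deviating.
Agent 1's best responses — vs b1: a1 (payoff 4); vs b2: a5 (payoff 7); vs b3: a2 (payoff 5); vs b4: a5 (payoff 2); vs b5: a4 (payoff 6).
Agent 2's best responses — vs a1: b1 (payoff 3); vs a2: b3 (payoff 3); vs a3: b1 (payoff 6); vs a4: b4 (payoff 5); vs a5: b5 (payoff 3).
Mutual best responses occur at (a1, b1) and (a2, b3); at each, neither player gains by switching.

(a1, b1) and (a2, b3)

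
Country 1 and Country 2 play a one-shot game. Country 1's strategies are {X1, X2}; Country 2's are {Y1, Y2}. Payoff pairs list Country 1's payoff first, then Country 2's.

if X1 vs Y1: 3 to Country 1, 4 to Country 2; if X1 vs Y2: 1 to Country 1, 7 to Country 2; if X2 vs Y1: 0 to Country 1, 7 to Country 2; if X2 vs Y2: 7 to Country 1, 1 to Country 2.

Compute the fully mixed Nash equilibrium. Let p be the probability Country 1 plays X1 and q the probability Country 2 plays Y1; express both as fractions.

p = 2/3, q = 2/3

In a mixed NE each player is indifferent between their pure strategies, so the opponent's mix sets the indifference.
Country 2 indifferent between Y1 and Y2: p·4 + (1−p)·7 = p·7 + (1−p)·1 ⟹ 7 + (-3)p = 1 + 6p ⟹ p = 2/3.
Country 1 indifferent between X1 and X2: q·3 + (1−q)·1 = q·0 + (1−q)·7 ⟹ 1 + 2q = 7 + (-7)q ⟹ q = 2/3.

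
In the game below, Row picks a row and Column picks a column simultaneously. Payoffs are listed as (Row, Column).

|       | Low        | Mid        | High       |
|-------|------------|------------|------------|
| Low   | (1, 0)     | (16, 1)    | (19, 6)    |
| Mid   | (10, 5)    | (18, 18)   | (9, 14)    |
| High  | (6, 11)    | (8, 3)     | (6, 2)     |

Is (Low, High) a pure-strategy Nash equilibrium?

Holding Column at High: Row gets 19 from Low, versus 9 from Mid, 6 from High. No profitable deviation for Row.
Holding Row at Low: Column gets 6 from High, versus 0 from Low, 1 from Mid. No profitable deviation for Column either.

Yes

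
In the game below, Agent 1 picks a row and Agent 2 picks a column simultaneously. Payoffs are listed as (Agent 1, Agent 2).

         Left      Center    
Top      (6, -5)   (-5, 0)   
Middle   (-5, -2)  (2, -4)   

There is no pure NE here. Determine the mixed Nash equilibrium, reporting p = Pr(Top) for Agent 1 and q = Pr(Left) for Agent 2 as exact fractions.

Each player's mixing probability is pinned down by making the *other* player indifferent.
Agent 2 indifferent between Left and Center: p·(-5) + (1−p)·(-2) = p·0 + (1−p)·(-4) ⟹ (-2) + (-3)p = (-4) + 4p ⟹ p = 2/7.
Agent 1 indifferent between Top and Middle: q·6 + (1−q)·(-5) = q·(-5) + (1−q)·2 ⟹ (-5) + 11q = 2 + (-7)q ⟹ q = 7/18.

p = 2/7, q = 7/18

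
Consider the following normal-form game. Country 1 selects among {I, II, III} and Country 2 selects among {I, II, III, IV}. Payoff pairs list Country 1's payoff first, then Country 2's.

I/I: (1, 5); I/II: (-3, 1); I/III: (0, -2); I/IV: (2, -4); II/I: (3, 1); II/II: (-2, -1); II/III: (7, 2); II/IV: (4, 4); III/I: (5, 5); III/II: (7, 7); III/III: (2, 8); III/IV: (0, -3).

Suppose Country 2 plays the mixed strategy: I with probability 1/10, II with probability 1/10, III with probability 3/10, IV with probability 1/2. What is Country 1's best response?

II

Compute Country 1's expected payoff from each pure strategy against the given mix.
I: (1/10)·1 + (1/10)·(-3) + (3/10)·0 + (1/2)·2 = 4/5
II: (1/10)·3 + (1/10)·(-2) + (3/10)·7 + (1/2)·4 = 21/5
III: (1/10)·5 + (1/10)·7 + (3/10)·2 + (1/2)·0 = 9/5
Highest expected payoff is 21/5, from II.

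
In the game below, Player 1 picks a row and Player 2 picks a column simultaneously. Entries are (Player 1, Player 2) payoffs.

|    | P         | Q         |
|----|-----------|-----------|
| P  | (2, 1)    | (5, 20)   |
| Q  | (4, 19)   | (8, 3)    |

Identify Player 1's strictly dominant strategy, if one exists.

Check whether one of Player 1's strategies beats all alternatives regardless of what the opponent does.
Q strictly dominates: vs P: 4 > 2; vs Q: 8 > 5.

Q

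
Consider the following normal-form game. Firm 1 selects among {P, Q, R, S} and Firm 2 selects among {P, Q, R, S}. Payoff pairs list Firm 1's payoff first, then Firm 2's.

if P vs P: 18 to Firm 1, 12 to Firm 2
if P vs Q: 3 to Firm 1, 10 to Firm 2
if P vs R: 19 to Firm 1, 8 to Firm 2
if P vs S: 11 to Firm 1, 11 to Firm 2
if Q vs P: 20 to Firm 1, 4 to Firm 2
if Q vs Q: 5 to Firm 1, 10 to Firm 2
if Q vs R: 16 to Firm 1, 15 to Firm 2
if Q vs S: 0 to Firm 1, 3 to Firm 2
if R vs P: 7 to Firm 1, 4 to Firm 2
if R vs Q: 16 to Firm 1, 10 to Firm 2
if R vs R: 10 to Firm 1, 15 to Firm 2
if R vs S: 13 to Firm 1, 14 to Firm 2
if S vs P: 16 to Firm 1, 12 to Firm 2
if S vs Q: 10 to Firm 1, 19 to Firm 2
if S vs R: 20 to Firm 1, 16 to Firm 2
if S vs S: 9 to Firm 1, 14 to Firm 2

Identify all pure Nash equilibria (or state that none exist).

Check mutual best responses: a cell is a NE iff neither player can gain by unilaterally deviating.
Firm 1's best responses — vs P: Q (payoff 20); vs Q: R (payoff 16); vs R: S (payoff 20); vs S: R (payoff 13).
Firm 2's best responses — vs P: P (payoff 12); vs Q: R (payoff 15); vs R: R (payoff 15); vs S: Q (payoff 19).
No cell has both players best-responding. For instance, Firm 1's best reply to R is S, but against S Firm 2 prefers Q over R.

None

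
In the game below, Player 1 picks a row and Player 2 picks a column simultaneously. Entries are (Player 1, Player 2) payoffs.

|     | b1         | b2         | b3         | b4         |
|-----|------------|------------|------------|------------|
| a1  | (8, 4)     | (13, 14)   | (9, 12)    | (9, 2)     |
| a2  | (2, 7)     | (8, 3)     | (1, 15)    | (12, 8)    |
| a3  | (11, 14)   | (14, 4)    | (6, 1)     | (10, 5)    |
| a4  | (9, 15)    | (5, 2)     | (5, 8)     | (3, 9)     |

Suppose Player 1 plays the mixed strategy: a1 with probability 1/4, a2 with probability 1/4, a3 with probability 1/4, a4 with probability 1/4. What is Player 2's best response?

Player 2's best reply maximizes expected payoff against the mix.
b1: (1/4)·4 + (1/4)·7 + (1/4)·14 + (1/4)·15 = 10
b2: (1/4)·14 + (1/4)·3 + (1/4)·4 + (1/4)·2 = 23/4
b3: (1/4)·12 + (1/4)·15 + (1/4)·1 + (1/4)·8 = 9
b4: (1/4)·2 + (1/4)·8 + (1/4)·5 + (1/4)·9 = 6
Highest expected payoff is 10, from b1.

b1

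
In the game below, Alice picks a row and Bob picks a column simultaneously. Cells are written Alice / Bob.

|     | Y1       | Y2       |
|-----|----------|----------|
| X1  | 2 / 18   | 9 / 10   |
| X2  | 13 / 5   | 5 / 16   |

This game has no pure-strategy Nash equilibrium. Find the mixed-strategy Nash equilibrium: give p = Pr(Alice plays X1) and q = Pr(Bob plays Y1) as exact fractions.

Each player's mixing probability is pinned down by making the *other* player indifferent.
Bob indifferent between Y1 and Y2: p·18 + (1−p)·5 = p·10 + (1−p)·16 ⟹ 5 + 13p = 16 + (-6)p ⟹ p = 11/19.
Alice indifferent between X1 and X2: q·2 + (1−q)·9 = q·13 + (1−q)·5 ⟹ 9 + (-7)q = 5 + 8q ⟹ q = 4/15.

p = 11/19, q = 4/15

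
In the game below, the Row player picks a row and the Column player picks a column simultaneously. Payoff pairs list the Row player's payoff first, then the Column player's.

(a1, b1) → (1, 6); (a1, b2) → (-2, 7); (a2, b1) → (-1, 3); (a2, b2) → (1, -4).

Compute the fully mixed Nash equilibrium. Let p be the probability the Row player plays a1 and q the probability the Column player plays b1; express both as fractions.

p = 7/8, q = 3/5

Each player's mixing probability is pinned down by making the *other* player indifferent.
The Column player indifferent between b1 and b2: p·6 + (1−p)·3 = p·7 + (1−p)·(-4) ⟹ 3 + 3p = (-4) + 11p ⟹ p = 7/8.
The Row player indifferent between a1 and a2: q·1 + (1−q)·(-2) = q·(-1) + (1−q)·1 ⟹ (-2) + 3q = 1 + (-2)q ⟹ q = 3/5.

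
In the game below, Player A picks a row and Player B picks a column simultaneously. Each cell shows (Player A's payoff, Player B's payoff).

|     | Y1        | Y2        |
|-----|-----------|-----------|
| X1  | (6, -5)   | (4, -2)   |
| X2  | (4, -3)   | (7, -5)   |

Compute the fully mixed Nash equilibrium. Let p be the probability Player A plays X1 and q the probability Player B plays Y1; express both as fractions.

p = 2/5, q = 3/5

Each player's mixing probability is pinned down by making the *other* player indifferent.
Player B indifferent between Y1 and Y2: p·(-5) + (1−p)·(-3) = p·(-2) + (1−p)·(-5) ⟹ (-3) + (-2)p = (-5) + 3p ⟹ p = 2/5.
Player A indifferent between X1 and X2: q·6 + (1−q)·4 = q·4 + (1−q)·7 ⟹ 4 + 2q = 7 + (-3)q ⟹ q = 3/5.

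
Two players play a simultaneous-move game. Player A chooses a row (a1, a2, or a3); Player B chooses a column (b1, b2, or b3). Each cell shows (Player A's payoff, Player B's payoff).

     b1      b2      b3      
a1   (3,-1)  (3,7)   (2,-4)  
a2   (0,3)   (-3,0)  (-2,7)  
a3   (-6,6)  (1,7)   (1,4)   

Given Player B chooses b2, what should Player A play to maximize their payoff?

With Player B fixed at b2, Player A's payoffs are: a1 → 3, a2 → -3, a3 → 1.
The maximum is 3, achieved by a1.

a1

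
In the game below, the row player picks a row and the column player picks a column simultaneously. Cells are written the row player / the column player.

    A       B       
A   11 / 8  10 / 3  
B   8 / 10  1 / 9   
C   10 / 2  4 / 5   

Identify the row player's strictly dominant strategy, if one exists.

A strategy is strictly dominant if it gives the row player a strictly higher payoff than every other strategy, against every choice by the opponent.
A strictly dominates: vs A: 11 > each of {8, 10}; vs B: 10 > each of {1, 4}.

A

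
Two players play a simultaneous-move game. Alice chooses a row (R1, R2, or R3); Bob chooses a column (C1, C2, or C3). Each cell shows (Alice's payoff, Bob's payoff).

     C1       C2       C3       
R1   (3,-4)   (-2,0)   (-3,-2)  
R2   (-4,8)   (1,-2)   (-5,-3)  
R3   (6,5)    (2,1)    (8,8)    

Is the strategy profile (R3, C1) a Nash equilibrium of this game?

No

Holding Bob at C1: Alice gets 6 from R3, versus 3 from R1, -4 from R2. No profitable deviation for Alice.
Holding Alice at R3: Bob gets 5 from C1 but could get 8 by switching to C3. Bob has a profitable deviation.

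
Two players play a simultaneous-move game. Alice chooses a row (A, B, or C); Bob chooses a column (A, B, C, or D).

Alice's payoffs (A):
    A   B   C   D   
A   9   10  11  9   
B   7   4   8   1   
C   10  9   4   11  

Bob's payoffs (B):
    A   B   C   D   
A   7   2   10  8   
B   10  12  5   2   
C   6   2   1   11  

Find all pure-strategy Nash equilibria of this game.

Check mutual best responses: a cell is a NE iff neither player can gain by unilaterally deviating.
Alice's best responses — vs A: C (payoff 10); vs B: A (payoff 10); vs C: A (payoff 11); vs D: C (payoff 11).
Bob's best responses — vs A: C (payoff 10); vs B: B (payoff 12); vs C: D (payoff 11).
Mutual best responses occur at (A, C) and (C, D); at each, neither player gains by switching.

(A, C) and (C, D)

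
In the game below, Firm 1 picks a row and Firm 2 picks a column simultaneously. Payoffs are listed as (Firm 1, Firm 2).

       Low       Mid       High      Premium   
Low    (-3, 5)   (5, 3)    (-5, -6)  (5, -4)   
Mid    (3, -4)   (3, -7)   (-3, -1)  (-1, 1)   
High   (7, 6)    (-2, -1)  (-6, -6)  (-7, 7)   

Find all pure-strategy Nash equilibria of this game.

No pure-strategy Nash equilibrium

Check mutual best responses: a cell is a NE iff neither player can gain by unilaterally deviating.
Firm 1's best responses — vs Low: High (payoff 7); vs Mid: Low (payoff 5); vs High: Mid (payoff -3); vs Premium: Low (payoff 5).
Firm 2's best responses — vs Low: Low (payoff 5); vs Mid: Premium (payoff 1); vs High: Premium (payoff 7).
No cell has both players best-responding. For instance, Firm 1's best reply to High is Mid, but against Mid Firm 2 prefers Premium over High.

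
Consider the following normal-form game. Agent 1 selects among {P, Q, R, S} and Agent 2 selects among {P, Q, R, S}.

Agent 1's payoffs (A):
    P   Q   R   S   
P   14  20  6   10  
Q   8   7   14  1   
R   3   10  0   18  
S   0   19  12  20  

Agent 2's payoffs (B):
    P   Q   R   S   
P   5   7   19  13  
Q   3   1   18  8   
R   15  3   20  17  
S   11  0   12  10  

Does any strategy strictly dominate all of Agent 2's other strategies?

A strategy is strictly dominant if it gives Agent 2 a strictly higher payoff than every other strategy, against every choice by the opponent.
R strictly dominates: vs P: 19 > each of {5, 7, 13}; vs Q: 18 > each of {3, 1, 8}; vs R: 20 > each of {15, 3, 17}; vs S: 12 > each of {11, 0, 10}.

R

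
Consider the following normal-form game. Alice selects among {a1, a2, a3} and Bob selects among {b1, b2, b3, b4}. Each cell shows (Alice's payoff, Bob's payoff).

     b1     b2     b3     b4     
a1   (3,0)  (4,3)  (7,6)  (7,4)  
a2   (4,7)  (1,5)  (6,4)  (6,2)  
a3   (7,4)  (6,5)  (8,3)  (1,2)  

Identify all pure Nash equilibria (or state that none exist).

A profile is a Nash equilibrium when each player is best-responding to the other.
Alice's best responses — vs b1: a3 (payoff 7); vs b2: a3 (payoff 6); vs b3: a3 (payoff 8); vs b4: a1 (payoff 7).
Bob's best responses — vs a1: b3 (payoff 6); vs a2: b1 (payoff 7); vs a3: b2 (payoff 5).
The only mutual best response is (a3, b2); neither player gains by switching there.

(a3, b2)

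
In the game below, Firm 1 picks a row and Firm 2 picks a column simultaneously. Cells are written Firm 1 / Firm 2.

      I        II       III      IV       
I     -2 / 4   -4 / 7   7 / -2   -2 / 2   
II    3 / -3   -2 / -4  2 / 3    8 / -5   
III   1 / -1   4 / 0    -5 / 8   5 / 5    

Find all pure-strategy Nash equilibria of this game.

Check mutual best responses: a cell is a NE iff neither player can gain by unilaterally deviating.
Firm 1's best responses — vs I: II (payoff 3); vs II: III (payoff 4); vs III: I (payoff 7); vs IV: II (payoff 8).
Firm 2's best responses — vs I: II (payoff 7); vs II: III (payoff 3); vs III: III (payoff 8).
No cell has both players best-responding. For instance, Firm 1's best reply to II is III, but against III Firm 2 prefers III over II.

None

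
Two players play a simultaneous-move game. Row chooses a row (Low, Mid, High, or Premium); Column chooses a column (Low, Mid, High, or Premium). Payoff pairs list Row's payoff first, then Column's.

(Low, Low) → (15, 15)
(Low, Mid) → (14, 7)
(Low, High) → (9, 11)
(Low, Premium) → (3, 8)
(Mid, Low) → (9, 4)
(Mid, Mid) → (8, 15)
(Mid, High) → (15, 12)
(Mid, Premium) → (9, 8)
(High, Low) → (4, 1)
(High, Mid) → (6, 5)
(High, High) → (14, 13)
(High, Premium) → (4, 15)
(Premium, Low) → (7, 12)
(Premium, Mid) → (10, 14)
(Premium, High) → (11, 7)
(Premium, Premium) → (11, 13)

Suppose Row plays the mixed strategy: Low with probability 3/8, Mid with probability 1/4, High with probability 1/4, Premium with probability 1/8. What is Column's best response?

Column's best reply maximizes expected payoff against the mix.
Low: (3/8)·15 + (1/4)·4 + (1/4)·1 + (1/8)·12 = 67/8
Mid: (3/8)·7 + (1/4)·15 + (1/4)·5 + (1/8)·14 = 75/8
High: (3/8)·11 + (1/4)·12 + (1/4)·13 + (1/8)·7 = 45/4
Premium: (3/8)·8 + (1/4)·8 + (1/4)·15 + (1/8)·13 = 83/8
Highest expected payoff is 45/4, from High.

High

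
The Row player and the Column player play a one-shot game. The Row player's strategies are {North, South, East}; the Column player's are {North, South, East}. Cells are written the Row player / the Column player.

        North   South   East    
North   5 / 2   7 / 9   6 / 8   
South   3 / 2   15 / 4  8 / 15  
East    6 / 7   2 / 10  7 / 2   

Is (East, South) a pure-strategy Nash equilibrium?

No

Holding the Column player at South: the Row player gets 2 from East but could get 15 by switching to South. The Row player has a profitable deviation.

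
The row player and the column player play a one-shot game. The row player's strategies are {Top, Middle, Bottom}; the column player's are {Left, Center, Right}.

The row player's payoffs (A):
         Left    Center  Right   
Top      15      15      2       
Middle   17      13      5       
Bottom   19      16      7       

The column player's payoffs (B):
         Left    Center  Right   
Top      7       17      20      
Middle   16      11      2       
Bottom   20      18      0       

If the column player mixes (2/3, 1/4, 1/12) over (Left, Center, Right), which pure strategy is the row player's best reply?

Bottom

The row player's best reply maximizes expected payoff against the mix.
Top: (2/3)·15 + (1/4)·15 + (1/12)·2 = 167/12
Middle: (2/3)·17 + (1/4)·13 + (1/12)·5 = 15
Bottom: (2/3)·19 + (1/4)·16 + (1/12)·7 = 69/4
Highest expected payoff is 69/4, from Bottom.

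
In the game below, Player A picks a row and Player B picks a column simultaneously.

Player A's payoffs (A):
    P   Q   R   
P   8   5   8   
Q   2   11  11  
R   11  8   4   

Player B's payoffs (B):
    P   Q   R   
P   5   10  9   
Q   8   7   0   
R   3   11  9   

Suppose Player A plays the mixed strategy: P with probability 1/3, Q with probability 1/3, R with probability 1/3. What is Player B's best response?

Q

Player B's best reply maximizes expected payoff against the mix.
P: (1/3)·5 + (1/3)·8 + (1/3)·3 = 16/3
Q: (1/3)·10 + (1/3)·7 + (1/3)·11 = 28/3
R: (1/3)·9 + (1/3)·0 + (1/3)·9 = 6
Highest expected payoff is 28/3, from Q.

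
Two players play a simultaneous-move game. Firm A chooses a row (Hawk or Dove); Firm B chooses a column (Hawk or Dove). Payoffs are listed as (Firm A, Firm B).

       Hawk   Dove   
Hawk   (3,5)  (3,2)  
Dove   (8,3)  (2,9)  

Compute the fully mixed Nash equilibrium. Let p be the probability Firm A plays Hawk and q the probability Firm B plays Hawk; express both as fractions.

In a mixed NE each player is indifferent between their pure strategies, so the opponent's mix sets the indifference.
Firm B indifferent between Hawk and Dove: p·5 + (1−p)·3 = p·2 + (1−p)·9 ⟹ 3 + 2p = 9 + (-7)p ⟹ p = 2/3.
Firm A indifferent between Hawk and Dove: q·3 + (1−q)·3 = q·8 + (1−q)·2 ⟹ 3 + 0q = 2 + 6q ⟹ q = 1/6.

p = 2/3, q = 1/6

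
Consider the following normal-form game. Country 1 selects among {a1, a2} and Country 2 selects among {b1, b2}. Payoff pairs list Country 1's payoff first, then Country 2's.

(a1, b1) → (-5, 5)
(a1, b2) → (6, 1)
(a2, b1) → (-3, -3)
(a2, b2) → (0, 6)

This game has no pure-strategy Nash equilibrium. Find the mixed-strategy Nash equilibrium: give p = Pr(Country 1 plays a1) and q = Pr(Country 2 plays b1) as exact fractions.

p = 9/13, q = 3/4

Each player's mixing probability is pinned down by making the *other* player indifferent.
Country 2 indifferent between b1 and b2: p·5 + (1−p)·(-3) = p·1 + (1−p)·6 ⟹ (-3) + 8p = 6 + (-5)p ⟹ p = 9/13.
Country 1 indifferent between a1 and a2: q·(-5) + (1−q)·6 = q·(-3) + (1−q)·0 ⟹ 6 + (-11)q = 0 + (-3)q ⟹ q = 3/4.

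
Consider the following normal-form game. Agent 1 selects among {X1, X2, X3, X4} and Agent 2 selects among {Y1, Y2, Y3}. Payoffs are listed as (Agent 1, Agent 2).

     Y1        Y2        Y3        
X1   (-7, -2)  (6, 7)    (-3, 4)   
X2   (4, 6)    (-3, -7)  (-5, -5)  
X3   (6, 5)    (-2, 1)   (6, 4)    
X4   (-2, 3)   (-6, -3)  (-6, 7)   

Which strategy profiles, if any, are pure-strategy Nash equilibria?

A profile is a Nash equilibrium when each player is best-responding to the other.
Agent 1's best responses — vs Y1: X3 (payoff 6); vs Y2: X1 (payoff 6); vs Y3: X3 (payoff 6).
Agent 2's best responses — vs X1: Y2 (payoff 7); vs X2: Y1 (payoff 6); vs X3: Y1 (payoff 5); vs X4: Y3 (payoff 7).
Mutual best responses occur at (X1, Y2) and (X3, Y1); at each, neither player gains by switching.

(X1, Y2) and (X3, Y1)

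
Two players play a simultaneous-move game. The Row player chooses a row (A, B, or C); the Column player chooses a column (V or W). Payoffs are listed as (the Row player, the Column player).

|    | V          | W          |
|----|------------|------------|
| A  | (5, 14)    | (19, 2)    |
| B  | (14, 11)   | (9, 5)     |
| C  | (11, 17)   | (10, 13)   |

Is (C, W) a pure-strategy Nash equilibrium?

Holding the Column player at W: the Row player gets 10 from C but could get 19 by switching to A. The Row player has a profitable deviation.

No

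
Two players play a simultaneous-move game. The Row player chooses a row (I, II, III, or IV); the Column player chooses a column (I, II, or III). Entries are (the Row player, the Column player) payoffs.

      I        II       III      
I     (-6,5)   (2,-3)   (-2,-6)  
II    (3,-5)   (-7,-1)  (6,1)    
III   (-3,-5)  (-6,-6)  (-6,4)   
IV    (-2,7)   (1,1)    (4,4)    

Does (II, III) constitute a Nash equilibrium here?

Yes

Holding the Column player at III: the Row player gets 6 from II, versus -2 from I, -6 from III, 4 from IV. No profitable deviation for the Row player.
Holding the Row player at II: the Column player gets 1 from III, versus -5 from I, -1 from II. No profitable deviation for the Column player either.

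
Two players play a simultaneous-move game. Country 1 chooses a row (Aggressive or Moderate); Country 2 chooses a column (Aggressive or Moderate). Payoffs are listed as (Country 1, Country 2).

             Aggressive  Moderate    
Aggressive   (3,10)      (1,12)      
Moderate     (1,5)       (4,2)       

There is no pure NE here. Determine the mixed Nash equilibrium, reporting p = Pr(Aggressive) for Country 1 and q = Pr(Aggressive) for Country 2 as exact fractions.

Each player's mixing probability is pinned down by making the *other* player indifferent.
Country 2 indifferent between Aggressive and Moderate: p·10 + (1−p)·5 = p·12 + (1−p)·2 ⟹ 5 + 5p = 2 + 10p ⟹ p = 3/5.
Country 1 indifferent between Aggressive and Moderate: q·3 + (1−q)·1 = q·1 + (1−q)·4 ⟹ 1 + 2q = 4 + (-3)q ⟹ q = 3/5.

p = 3/5, q = 3/5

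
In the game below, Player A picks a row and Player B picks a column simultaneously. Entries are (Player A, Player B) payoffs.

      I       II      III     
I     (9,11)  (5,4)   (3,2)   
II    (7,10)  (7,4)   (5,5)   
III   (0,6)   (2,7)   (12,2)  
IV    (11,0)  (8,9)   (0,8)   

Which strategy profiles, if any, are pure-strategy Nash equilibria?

(IV, II)

A profile is a Nash equilibrium when each player is best-responding to the other.
Player A's best responses — vs I: IV (payoff 11); vs II: IV (payoff 8); vs III: III (payoff 12).
Player B's best responses — vs I: I (payoff 11); vs II: I (payoff 10); vs III: II (payoff 7); vs IV: II (payoff 9).
The only mutual best response is (IV, II); neither player gains by switching there.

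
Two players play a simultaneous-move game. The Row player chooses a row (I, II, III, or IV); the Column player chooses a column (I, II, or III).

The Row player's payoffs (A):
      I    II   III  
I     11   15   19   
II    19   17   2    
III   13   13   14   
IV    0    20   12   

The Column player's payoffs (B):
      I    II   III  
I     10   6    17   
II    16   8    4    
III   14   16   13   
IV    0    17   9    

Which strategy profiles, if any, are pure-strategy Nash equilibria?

(I, III), (II, I), and (IV, II)

Find each player's best response to every opponent strategy; NE are the intersections.
The Row player's best responses — vs I: II (payoff 19); vs II: IV (payoff 20); vs III: I (payoff 19).
The Column player's best responses — vs I: III (payoff 17); vs II: I (payoff 16); vs III: II (payoff 16); vs IV: II (payoff 17).
Mutual best responses occur at (I, III), (II, I), and (IV, II); at each, neither player gains by switching.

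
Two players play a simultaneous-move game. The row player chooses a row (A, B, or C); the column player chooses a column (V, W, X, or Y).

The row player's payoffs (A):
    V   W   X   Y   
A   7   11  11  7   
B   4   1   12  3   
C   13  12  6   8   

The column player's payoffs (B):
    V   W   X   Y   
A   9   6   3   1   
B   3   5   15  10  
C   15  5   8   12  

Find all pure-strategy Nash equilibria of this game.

A profile is a Nash equilibrium when each player is best-responding to the other.
The row player's best responses — vs V: C (payoff 13); vs W: C (payoff 12); vs X: B (payoff 12); vs Y: C (payoff 8).
The column player's best responses — vs A: V (payoff 9); vs B: X (payoff 15); vs C: V (payoff 15).
Mutual best responses occur at (B, X) and (C, V); at each, neither player gains by switching.

(B, X) and (C, V)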